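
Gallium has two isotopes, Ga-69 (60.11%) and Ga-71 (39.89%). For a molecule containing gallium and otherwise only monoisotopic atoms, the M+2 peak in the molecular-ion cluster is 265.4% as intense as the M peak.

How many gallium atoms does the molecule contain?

For n independent Ga atoms, I(M+2)/I(M) = n · (abundance Ga-71) / (abundance Ga-69) = n · 0.3989/0.6011.
n = 2.654 × 0.6011/0.3989 = 4.00 ≈ 4

4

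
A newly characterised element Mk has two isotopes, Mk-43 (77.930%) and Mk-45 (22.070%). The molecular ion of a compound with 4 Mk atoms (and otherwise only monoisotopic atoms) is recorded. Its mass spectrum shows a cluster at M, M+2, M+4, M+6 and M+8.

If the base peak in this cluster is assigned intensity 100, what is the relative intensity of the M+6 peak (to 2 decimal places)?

Term probabilities: M 0.3688, M+2 0.4178, M+4 0.1775, M+6 0.0335, M+8 0.0024. Base peak = M+2.
P(M+2) = C(4,1) × 0.77930^3 × 0.22070^1 = 4 × 0.47327551 × 0.2207 = 0.417808 (base)
P(M+6) = C(4,3) × 0.77930^1 × 0.22070^3 = 4 × 0.7793 × 0.01074996 = 0.033510
Relative intensity = 0.033510 / 0.417808 × 100 = 8.02

8.02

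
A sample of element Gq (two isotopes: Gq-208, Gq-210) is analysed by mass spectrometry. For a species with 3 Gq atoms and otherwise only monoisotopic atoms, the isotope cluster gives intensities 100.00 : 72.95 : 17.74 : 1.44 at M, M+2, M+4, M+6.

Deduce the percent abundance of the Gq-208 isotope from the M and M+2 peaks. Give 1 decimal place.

80.4%

Let p = fractional abundance of Gq-208. I(M+2)/I(M) = [C(3,1)·p^2·(1−p)] / p^3 = 3·(1−p)/p = 72.95/100.00 = 0.7295
(1−p)/p = 0.7295/3 = 0.2432  ⇒  p = 1/(1 + 0.2432) = 0.8044
Gq-208: 80.4%, Gq-210: 19.6%.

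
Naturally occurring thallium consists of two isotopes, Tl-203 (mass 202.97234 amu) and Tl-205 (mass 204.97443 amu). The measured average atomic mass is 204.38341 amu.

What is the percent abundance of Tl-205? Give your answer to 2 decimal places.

70.48%

With x = fraction of Tl-203 (so Tl-205 is 1 − x):
202.97234·x + 204.97443·(1 − x) = 204.38341
(202.97234 − 204.97443)·x = 204.38341 − 204.97443
x = -0.59102 / -2.00209 = 0.29520 → 29.52% Tl-203, 70.48% Tl-205.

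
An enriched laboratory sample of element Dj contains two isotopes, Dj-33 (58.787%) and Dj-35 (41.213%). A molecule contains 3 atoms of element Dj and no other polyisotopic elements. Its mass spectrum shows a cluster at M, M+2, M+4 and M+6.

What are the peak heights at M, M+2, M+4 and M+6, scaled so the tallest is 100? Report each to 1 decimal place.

47.5 : 100.0 : 70.1 : 16.4

Expanding (0.58787 + 0.41213)^3:
P(M) = 0.58787^3 = 0.203163
P(M+2) = 3 × 0.58787^2 × 0.41213^1 = 0.427285
P(M+4) = 3 × 0.58787^1 × 0.41213^2 = 0.299551
P(M+6) = 0.41213^3 = 0.070001
The M+2 peak is largest (0.427285); scaling to 100 gives 47.5 : 100.0 : 70.1 : 16.4.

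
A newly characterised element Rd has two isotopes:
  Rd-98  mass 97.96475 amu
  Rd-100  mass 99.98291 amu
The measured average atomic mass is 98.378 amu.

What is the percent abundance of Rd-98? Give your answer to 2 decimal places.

79.52%

Writing the weighted mean with unknown fraction x of Rd-98:
97.96475·x + 99.98291·(1 − x) = 98.378
(97.96475 − 99.98291)·x = 98.378 − 99.98291
x = -1.60491 / -2.01816 = 0.79523 → 79.52% Rd-98, 20.48% Rd-100.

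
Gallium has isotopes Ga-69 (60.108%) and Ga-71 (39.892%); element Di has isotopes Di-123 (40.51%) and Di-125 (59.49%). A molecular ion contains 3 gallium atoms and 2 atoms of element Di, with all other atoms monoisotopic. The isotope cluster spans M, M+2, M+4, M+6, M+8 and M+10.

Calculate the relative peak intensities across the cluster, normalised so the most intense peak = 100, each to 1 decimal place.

10.7 : 52.8 : 100.0 : 90.8 : 39.8 : 6.8

Gallium pattern (n=3): 0.2171685 : 0.432386 : 0.2869625 : 0.063483
Element Di pattern (n=2): 0.16410601 : 0.48198798 : 0.35390601
Convolve the two distributions (both contribute in 2-u steps):
  M: 0.2171685×0.16410601 = 0.035639
  M+2: 0.2171685×0.48198798 + 0.432386×0.16410601 = 0.175630
  M+4: 0.2171685×0.35390601 + 0.432386×0.48198798 + 0.2869625×0.16410601 = 0.332354
  M+6: 0.432386×0.35390601 + 0.2869625×0.48198798 + 0.063483×0.16410601 = 0.301754
  M+8: 0.2869625×0.35390601 + 0.063483×0.48198798 = 0.132156
  M+10: 0.063483×0.35390601 = 0.022467
Scale to base peak (0.332354) = 100: 10.7 : 52.8 : 100.0 : 90.8 : 39.8 : 6.8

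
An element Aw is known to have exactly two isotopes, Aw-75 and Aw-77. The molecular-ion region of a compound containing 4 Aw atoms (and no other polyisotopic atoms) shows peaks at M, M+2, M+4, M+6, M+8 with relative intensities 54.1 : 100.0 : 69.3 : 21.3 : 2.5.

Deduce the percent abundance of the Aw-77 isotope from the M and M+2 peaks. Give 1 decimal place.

Write p for the Aw-75 fraction. I(M+2)/I(M) = [C(4,1)·p^3·(1−p)] / p^4 = 4·(1−p)/p = 100.0/54.1 = 1.8484
(1−p)/p = 1.8484/4 = 0.4621  ⇒  p = 1/(1 + 0.4621) = 0.6839
Aw-75: 68.4%, Aw-77: 31.6%.

31.6%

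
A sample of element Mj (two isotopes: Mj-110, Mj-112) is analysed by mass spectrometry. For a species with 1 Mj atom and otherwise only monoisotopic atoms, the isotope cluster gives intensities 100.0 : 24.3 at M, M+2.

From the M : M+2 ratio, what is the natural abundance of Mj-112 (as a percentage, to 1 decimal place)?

If p is the fraction of Mj that is Mj-110, then I(M+2)/I(M) = [C(1,1)·p^0·(1−p)] / p^1 = 1·(1−p)/p = 24.3/100.0 = 0.2430
(1−p)/p = 0.2430/1 = 0.2430  ⇒  p = 1/(1 + 0.2430) = 0.8045
Mj-110: 80.5%, Mj-112: 19.5%.

19.5%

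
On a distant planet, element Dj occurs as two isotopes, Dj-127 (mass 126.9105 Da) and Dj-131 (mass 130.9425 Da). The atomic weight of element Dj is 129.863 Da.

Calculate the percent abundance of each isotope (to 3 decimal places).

Writing the weighted mean with unknown fraction x of Dj-127:
126.9105·x + 130.9425·(1 − x) = 129.863
(126.9105 − 130.9425)·x = 129.863 − 130.9425
x = -1.0795 / -4.0320 = 0.26773 → 26.773% Dj-127, 73.227% Dj-131.

Dj-127: 26.773%, Dj-131: 73.227%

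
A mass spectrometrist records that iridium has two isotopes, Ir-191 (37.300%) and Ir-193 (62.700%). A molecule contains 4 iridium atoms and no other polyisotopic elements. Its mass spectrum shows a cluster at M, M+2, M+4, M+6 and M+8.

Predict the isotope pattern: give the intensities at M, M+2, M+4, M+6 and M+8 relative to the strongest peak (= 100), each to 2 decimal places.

5.26 : 35.39 : 89.23 : 100.00 : 42.02

The 4 Ir atoms are independent, so intensities follow the terms of (0.37300 + 0.62700)^4.
P(M) = 0.37300^4 = 0.019357
P(M+2) = 4 × 0.37300^3 × 0.62700^1 = 0.130153
P(M+4) = 6 × 0.37300^2 × 0.62700^2 = 0.328174
P(M+6) = 4 × 0.37300^1 × 0.62700^3 = 0.367766
P(M+8) = 0.62700^4 = 0.154550
The M+6 peak is largest (0.367766); scaling to 100 gives 5.26 : 35.39 : 89.23 : 100.00 : 42.02.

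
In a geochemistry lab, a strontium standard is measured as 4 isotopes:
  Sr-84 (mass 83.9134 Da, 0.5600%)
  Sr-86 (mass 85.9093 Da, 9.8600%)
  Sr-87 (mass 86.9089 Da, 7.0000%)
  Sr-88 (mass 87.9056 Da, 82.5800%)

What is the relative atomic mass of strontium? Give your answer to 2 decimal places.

The abundance-weighted mean is 0.005600 × 83.9134 + 0.098600 × 85.9093 + 0.070000 × 86.9089 + 0.825800 × 87.9056
= 0.46992 + 8.47066 + 6.08362 + 72.59244 = 87.61664 Da

87.62 Da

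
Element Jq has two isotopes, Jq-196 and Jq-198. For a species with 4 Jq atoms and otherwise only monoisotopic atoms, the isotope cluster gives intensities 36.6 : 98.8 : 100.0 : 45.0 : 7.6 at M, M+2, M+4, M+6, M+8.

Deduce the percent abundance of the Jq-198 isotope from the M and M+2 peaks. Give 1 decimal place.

40.3%

If p is the fraction of Jq that is Jq-196, then I(M+2)/I(M) = [C(4,1)·p^3·(1−p)] / p^4 = 4·(1−p)/p = 98.8/36.6 = 2.6995
(1−p)/p = 2.6995/4 = 0.6749  ⇒  p = 1/(1 + 0.6749) = 0.5971
Jq-196: 59.7%, Jq-198: 40.3%.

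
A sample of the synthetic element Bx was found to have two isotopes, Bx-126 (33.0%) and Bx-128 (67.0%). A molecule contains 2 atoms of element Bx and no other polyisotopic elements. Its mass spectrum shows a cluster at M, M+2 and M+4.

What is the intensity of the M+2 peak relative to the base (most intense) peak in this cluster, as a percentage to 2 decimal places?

Term probabilities: M 0.1089, M+2 0.4422, M+4 0.4489. Base peak = M+4.
P(M+4) = C(2,2) × 0.330^0 × 0.670^2 = 1 × 1.0000 × 0.4489 = 0.448900 (base)
P(M+2) = C(2,1) × 0.330^1 × 0.670^1 = 2 × 0.3300 × 0.6700 = 0.442200
Relative intensity = 0.442200 / 0.448900 × 100 = 98.51

98.51%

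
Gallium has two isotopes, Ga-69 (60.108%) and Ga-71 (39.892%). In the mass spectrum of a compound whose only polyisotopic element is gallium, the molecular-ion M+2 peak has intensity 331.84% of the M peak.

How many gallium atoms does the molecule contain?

The M+2/M ratio from n Ga atoms is n · q/p = n · 0.39892/0.60108.
n = 3.3184 × 0.60108/0.39892 = 5.00 ≈ 5

5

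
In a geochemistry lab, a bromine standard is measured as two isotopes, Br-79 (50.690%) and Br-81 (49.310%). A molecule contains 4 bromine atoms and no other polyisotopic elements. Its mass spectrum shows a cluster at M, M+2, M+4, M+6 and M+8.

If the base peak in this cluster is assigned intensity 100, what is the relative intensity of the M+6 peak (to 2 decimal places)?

64.85

Binomial terms of (0.50690 + 0.49310)^4: M 0.0660, M+2 0.2569, M+4 0.3749, M+6 0.2431, M+8 0.0591 → M+4 is the base peak.
P(M+4) = C(4,2) × 0.50690^2 × 0.49310^2 = 6 × 0.25694761 × 0.24314761 = 0.374857 (base)
P(M+6) = C(4,3) × 0.50690^1 × 0.49310^3 = 4 × 0.5069 × 0.11989609 = 0.243101
Relative intensity = 0.243101 / 0.374857 × 100 = 64.85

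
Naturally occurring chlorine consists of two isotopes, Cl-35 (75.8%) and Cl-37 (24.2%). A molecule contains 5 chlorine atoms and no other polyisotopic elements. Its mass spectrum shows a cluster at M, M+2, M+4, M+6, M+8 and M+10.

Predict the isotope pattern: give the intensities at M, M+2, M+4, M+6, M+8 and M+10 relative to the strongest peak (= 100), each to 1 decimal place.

Expanding (0.758 + 0.242)^5:
P(M) = 0.758^5 = 0.250234
P(M+2) = 5 × 0.758^4 × 0.242^1 = 0.399450
P(M+4) = 10 × 0.758^3 × 0.242^2 = 0.255058
P(M+6) = 10 × 0.758^2 × 0.242^3 = 0.081430
P(M+8) = 5 × 0.758^1 × 0.242^4 = 0.012999
P(M+10) = 0.242^5 = 0.000830
The M+2 peak is largest (0.399450); scaling to 100 gives 62.6 : 100.0 : 63.9 : 20.4 : 3.3 : 0.2.

62.6 : 100.0 : 63.9 : 20.4 : 3.3 : 0.2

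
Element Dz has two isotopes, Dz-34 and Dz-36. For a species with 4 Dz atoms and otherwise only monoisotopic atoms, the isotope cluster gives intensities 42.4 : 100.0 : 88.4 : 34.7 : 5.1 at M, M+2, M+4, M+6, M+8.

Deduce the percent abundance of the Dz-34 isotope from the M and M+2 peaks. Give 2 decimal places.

62.91%

Let p = fractional abundance of Dz-34. I(M+2)/I(M) = [C(4,1)·p^3·(1−p)] / p^4 = 4·(1−p)/p = 100.0/42.4 = 2.3585
(1−p)/p = 2.3585/4 = 0.5896  ⇒  p = 1/(1 + 0.5896) = 0.6291
Dz-34: 62.91%, Dz-36: 37.09%.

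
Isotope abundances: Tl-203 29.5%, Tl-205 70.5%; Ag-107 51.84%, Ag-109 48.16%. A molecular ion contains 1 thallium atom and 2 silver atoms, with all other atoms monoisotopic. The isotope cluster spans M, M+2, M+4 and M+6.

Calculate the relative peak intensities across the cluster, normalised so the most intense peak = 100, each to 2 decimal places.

Thallium pattern (n=1): 0.2950 : 0.7050
Silver pattern (n=2): 0.26873856 : 0.49932288 : 0.23193856
Convolve the two distributions (both contribute in 2-u steps):
  M: 0.2950×0.26873856 = 0.079278
  M+2: 0.2950×0.49932288 + 0.7050×0.26873856 = 0.336761
  M+4: 0.2950×0.23193856 + 0.7050×0.49932288 = 0.420445
  M+6: 0.7050×0.23193856 = 0.163517
Scale to base peak (0.420445) = 100: 18.86 : 80.10 : 100.00 : 38.89

18.86 : 80.10 : 100.00 : 38.89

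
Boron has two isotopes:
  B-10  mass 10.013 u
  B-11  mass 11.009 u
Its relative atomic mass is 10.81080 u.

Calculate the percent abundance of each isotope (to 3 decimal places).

Let x be the fractional abundance of B-10; then B-11 has abundance 1 − x.
10.013·x + 11.009·(1 − x) = 10.81080
(10.013 − 11.009)·x = 10.81080 − 11.009
x = -0.19820 / -0.996 = 0.19900 → 19.900% B-10, 80.100% B-11.

B-10: 19.900%, B-11: 80.100%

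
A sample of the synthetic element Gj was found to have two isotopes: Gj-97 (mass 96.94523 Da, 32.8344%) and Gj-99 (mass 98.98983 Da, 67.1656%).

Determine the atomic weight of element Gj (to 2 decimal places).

98.32 Da

Average mass = Σ (abundance × isotope mass) = 0.328344 × 96.94523 + 0.671656 × 98.98983
= 31.831385 + 66.487113 = 98.318498 Da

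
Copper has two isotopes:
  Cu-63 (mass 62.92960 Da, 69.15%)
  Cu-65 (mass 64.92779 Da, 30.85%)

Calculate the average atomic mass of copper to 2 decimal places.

Ar = Σ fᵢ·mᵢ = 0.6915 × 62.92960 + 0.3085 × 64.92779
= 43.515818 + 20.030223 = 63.546041 Da

63.55 Da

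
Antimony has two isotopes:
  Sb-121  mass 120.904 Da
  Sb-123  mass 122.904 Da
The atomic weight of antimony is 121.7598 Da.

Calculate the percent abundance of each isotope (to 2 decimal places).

Sb-121: 57.21%, Sb-123: 42.79%

Let x be the fractional abundance of Sb-121; then Sb-123 has abundance 1 − x.
120.904·x + 122.904·(1 − x) = 121.7598
(120.904 − 122.904)·x = 121.7598 − 122.904
x = -1.1442 / -2.000 = 0.57210 → 57.21% Sb-121, 42.79% Sb-123.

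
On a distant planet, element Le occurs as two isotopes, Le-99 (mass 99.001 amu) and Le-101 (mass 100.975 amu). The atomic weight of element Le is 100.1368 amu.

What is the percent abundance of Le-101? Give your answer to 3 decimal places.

57.538%

Writing the weighted mean with unknown fraction x of Le-99:
99.001·x + 100.975·(1 − x) = 100.1368
(99.001 − 100.975)·x = 100.1368 − 100.975
x = -0.8382 / -1.974 = 0.42462 → 42.462% Le-99, 57.538% Le-101.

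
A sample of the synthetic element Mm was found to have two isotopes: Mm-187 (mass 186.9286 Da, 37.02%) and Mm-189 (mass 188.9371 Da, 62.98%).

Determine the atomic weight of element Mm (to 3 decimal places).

188.194 Da

The abundance-weighted mean is 0.3702 × 186.9286 + 0.6298 × 188.9371
= 69.20097 + 118.99259 = 188.19356 Da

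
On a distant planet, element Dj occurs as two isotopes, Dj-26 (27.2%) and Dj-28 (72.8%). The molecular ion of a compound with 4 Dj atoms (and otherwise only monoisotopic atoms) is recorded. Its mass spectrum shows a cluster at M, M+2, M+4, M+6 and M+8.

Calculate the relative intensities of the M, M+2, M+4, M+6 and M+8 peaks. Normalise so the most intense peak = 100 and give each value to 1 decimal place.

1.3 : 14.0 : 56.0 : 100.0 : 66.9

The 4 Dj atoms are independent, so intensities follow the terms of (0.272 + 0.728)^4.
P(M) = 0.272^4 = 0.005474
P(M+2) = 4 × 0.272^3 × 0.728^1 = 0.058600
P(M+4) = 6 × 0.272^2 × 0.728^2 = 0.235262
P(M+6) = 4 × 0.272^1 × 0.728^3 = 0.419781
P(M+8) = 0.728^4 = 0.280883
The M+6 peak is largest (0.419781); scaling to 100 gives 1.3 : 14.0 : 56.0 : 100.0 : 66.9.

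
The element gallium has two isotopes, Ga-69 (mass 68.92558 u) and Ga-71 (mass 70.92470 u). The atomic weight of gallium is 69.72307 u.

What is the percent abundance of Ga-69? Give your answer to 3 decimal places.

60.108%

With x = fraction of Ga-69 (so Ga-71 is 1 − x):
68.92558·x + 70.92470·(1 − x) = 69.72307
(68.92558 − 70.92470)·x = 69.72307 − 70.92470
x = -1.20163 / -1.99912 = 0.60108 → 60.108% Ga-69, 39.892% Ga-71.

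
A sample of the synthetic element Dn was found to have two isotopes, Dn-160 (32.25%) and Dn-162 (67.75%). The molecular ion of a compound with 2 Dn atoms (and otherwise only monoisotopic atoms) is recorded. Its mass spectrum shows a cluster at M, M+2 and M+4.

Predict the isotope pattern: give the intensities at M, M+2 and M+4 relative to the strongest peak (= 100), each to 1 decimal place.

22.7 : 95.2 : 100.0

Each Dn atom is independently Dn-160 (p = 0.3225) or Dn-162 (q = 0.6775); the cluster is the binomial expansion (p + q)^2.
P(M) = 0.3225^2 = 0.104006
P(M+2) = 2 × 0.3225^1 × 0.6775^1 = 0.436988
P(M+4) = 0.6775^2 = 0.459006
The M+4 peak is largest (0.459006); scaling to 100 gives 22.7 : 95.2 : 100.0.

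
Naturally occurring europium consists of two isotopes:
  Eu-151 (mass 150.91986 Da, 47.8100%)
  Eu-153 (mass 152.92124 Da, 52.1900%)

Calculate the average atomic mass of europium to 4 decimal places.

151.9644 Da

Weight each isotope mass by its fractional abundance: 0.478100 × 150.91986 + 0.521900 × 152.92124
= 72.154785 + 79.809595 = 151.964380 Da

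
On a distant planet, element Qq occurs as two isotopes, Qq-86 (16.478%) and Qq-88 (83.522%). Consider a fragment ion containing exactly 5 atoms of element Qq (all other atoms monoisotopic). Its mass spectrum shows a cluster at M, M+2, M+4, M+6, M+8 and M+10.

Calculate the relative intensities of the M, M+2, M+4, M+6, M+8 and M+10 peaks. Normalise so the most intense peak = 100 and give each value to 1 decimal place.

0.0 : 0.8 : 7.7 : 38.9 : 98.6 : 100.0

Expanding (0.16478 + 0.83522)^5:
P(M) = 0.16478^5 = 0.000121
P(M+2) = 5 × 0.16478^4 × 0.83522^1 = 0.003079
P(M+4) = 10 × 0.16478^3 × 0.83522^2 = 0.031212
P(M+6) = 10 × 0.16478^2 × 0.83522^3 = 0.158202
P(M+8) = 5 × 0.16478^1 × 0.83522^4 = 0.400939
P(M+10) = 0.83522^5 = 0.406447
The M+10 peak is largest (0.406447); scaling to 100 gives 0.0 : 0.8 : 7.7 : 38.9 : 98.6 : 100.0.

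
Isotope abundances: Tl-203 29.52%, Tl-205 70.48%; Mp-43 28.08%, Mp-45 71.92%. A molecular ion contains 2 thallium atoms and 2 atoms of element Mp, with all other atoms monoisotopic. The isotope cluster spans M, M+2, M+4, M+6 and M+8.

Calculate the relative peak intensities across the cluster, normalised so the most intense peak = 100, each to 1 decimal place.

1.7 : 16.4 : 60.7 : 100.0 : 61.8

Thallium pattern (n=2): 0.08714304 : 0.41611392 : 0.49674304
Element Mp pattern (n=2): 0.07884864 : 0.40390272 : 0.51724864
Convolve the two distributions (both contribute in 2-u steps):
  M: 0.08714304×0.07884864 = 0.006871
  M+2: 0.08714304×0.40390272 + 0.41611392×0.07884864 = 0.068007
  M+4: 0.08714304×0.51724864 + 0.41611392×0.40390272 + 0.49674304×0.07884864 = 0.252312
  M+6: 0.41611392×0.51724864 + 0.49674304×0.40390272 = 0.415870
  M+8: 0.49674304×0.51724864 = 0.256940
Scale to base peak (0.415870) = 100: 1.7 : 16.4 : 60.7 : 100.0 : 61.8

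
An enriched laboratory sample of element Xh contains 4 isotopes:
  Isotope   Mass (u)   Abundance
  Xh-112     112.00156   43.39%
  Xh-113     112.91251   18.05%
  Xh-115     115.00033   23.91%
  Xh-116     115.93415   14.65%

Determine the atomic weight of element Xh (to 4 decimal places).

113.4591 u

The abundance-weighted mean is 0.4339 × 112.00156 + 0.1805 × 112.91251 + 0.2391 × 115.00033 + 0.1465 × 115.93415
= 48.597477 + 20.380708 + 27.496579 + 16.984353 = 113.459117 u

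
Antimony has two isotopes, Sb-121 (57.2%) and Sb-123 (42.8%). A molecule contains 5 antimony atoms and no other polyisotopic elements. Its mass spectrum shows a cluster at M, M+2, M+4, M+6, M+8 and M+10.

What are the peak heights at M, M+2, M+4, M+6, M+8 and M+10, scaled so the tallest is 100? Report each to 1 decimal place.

Expanding (0.572 + 0.428)^5:
P(M) = 0.572^5 = 0.061232
P(M+2) = 5 × 0.572^4 × 0.428^1 = 0.229086
P(M+4) = 10 × 0.572^3 × 0.428^2 = 0.342827
P(M+6) = 10 × 0.572^2 × 0.428^3 = 0.256521
P(M+8) = 5 × 0.572^1 × 0.428^4 = 0.095971
P(M+10) = 0.428^5 = 0.014362
The M+4 peak is largest (0.342827); scaling to 100 gives 17.9 : 66.8 : 100.0 : 74.8 : 28.0 : 4.2.

17.9 : 66.8 : 100.0 : 74.8 : 28.0 : 4.2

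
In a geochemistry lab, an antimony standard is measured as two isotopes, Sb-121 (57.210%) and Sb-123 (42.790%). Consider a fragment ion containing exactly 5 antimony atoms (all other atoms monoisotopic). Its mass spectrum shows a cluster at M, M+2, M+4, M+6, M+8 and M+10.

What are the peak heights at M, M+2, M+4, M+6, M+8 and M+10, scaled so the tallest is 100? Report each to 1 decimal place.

Each Sb atom is independently Sb-121 (p = 0.57210) or Sb-123 (q = 0.42790); the cluster is the binomial expansion (p + q)^5.
P(M) = 0.57210^5 = 0.061286
P(M+2) = 5 × 0.57210^4 × 0.42790^1 = 0.229192
P(M+4) = 10 × 0.57210^3 × 0.42790^2 = 0.342847
P(M+6) = 10 × 0.57210^2 × 0.42790^3 = 0.256431
P(M+8) = 5 × 0.57210^1 × 0.42790^4 = 0.095898
P(M+10) = 0.42790^5 = 0.014345
The M+4 peak is largest (0.342847); scaling to 100 gives 17.9 : 66.8 : 100.0 : 74.8 : 28.0 : 4.2.

17.9 : 66.8 : 100.0 : 74.8 : 28.0 : 4.2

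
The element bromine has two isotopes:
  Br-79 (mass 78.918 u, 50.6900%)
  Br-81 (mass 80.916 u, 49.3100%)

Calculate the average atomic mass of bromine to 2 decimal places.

Weight each isotope mass by its fractional abundance: 0.506900 × 78.918 + 0.493100 × 80.916
= 40.0035 + 39.8997 = 79.9032 u

79.90 u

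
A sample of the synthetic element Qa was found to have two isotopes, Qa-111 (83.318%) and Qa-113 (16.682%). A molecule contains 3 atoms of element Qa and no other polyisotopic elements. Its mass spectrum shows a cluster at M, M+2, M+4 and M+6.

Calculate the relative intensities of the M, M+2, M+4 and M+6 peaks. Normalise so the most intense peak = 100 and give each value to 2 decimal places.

100.00 : 60.07 : 12.03 : 0.80

Each Qa atom is independently Qa-111 (p = 0.83318) or Qa-113 (q = 0.16682); the cluster is the binomial expansion (p + q)^3.
P(M) = 0.83318^3 = 0.578384
P(M+2) = 3 × 0.83318^2 × 0.16682^1 = 0.347414
P(M+4) = 3 × 0.83318^1 × 0.16682^2 = 0.069559
P(M+6) = 0.16682^3 = 0.004642
The M peak is largest (0.578384); scaling to 100 gives 100.00 : 60.07 : 12.03 : 0.80.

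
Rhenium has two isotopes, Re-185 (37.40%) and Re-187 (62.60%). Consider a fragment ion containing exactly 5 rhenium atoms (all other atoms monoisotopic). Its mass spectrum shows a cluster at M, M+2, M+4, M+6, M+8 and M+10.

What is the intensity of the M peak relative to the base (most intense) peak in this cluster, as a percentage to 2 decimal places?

Term probabilities: M 0.0073, M+2 0.0612, M+4 0.2050, M+6 0.3431, M+8 0.2872, M+10 0.0961. Base peak = M+6.
P(M+6) = C(5,3) × 0.3740^2 × 0.6260^3 = 10 × 0.139876 × 0.24531438 = 0.343136 (base)
P(M) = C(5,0) × 0.3740^5 × 0.6260^0 = 1 × 0.00731742 × 1.0000 = 0.007317
Relative intensity = 0.007317 / 0.343136 × 100 = 2.13

2.13%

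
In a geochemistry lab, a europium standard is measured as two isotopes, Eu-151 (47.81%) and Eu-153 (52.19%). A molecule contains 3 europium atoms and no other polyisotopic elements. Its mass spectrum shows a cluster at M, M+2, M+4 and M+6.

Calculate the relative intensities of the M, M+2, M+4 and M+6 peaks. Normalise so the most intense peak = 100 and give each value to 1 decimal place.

Expanding (0.4781 + 0.5219)^3:
P(M) = 0.4781^3 = 0.109284
P(M+2) = 3 × 0.4781^2 × 0.5219^1 = 0.357887
P(M+4) = 3 × 0.4781^1 × 0.5219^2 = 0.390674
P(M+6) = 0.5219^3 = 0.142155
The M+4 peak is largest (0.390674); scaling to 100 gives 28.0 : 91.6 : 100.0 : 36.4.

28.0 : 91.6 : 100.0 : 36.4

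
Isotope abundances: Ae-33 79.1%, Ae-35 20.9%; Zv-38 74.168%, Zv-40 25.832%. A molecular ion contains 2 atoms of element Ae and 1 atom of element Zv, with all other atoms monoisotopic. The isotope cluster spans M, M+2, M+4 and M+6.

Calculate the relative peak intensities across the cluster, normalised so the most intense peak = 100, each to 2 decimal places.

100.00 : 87.67 : 25.39 : 2.43

Element Ae pattern (n=2): 0.625681 : 0.330638 : 0.043681
Element Zv pattern (n=1): 0.74168 : 0.25832
Convolve the two distributions (both contribute in 2-u steps):
  M: 0.625681×0.74168 = 0.464055
  M+2: 0.625681×0.25832 + 0.330638×0.74168 = 0.406854
  M+4: 0.330638×0.25832 + 0.043681×0.74168 = 0.117808
  M+6: 0.043681×0.25832 = 0.011284
Scale to base peak (0.464055) = 100: 100.00 : 87.67 : 25.39 : 2.43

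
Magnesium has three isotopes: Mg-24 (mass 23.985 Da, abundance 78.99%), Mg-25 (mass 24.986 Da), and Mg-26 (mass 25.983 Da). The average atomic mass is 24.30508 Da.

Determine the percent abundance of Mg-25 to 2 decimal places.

10.00%

Let x and y be the fractions of Mg-25 and Mg-26. Then x + y = 1 − 0.7899 = 0.2101 and 24.986x + 25.983y = 24.30508 − 0.7899×23.985 = 5.3593285.
Substituting: 24.986x + 25.983(0.2101 − x) = 5.3593285
(24.986 − 25.983)x = -0.0996998  ⇒  x = 0.10000, y = 0.11010
Mg-25: 10.00%, Mg-26: 11.01%.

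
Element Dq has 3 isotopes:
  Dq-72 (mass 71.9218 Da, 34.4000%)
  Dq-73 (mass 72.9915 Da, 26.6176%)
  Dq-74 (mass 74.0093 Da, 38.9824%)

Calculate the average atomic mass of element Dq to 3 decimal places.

Average mass = Σ (abundance × isotope mass) = 0.344000 × 71.9218 + 0.266176 × 72.9915 + 0.389824 × 74.0093
= 24.74110 + 19.42859 + 28.85060 = 73.02029 Da

73.020 Da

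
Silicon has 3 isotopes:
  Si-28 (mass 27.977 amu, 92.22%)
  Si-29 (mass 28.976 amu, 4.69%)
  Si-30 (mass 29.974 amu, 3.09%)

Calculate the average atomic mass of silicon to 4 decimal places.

Weight each isotope mass by its fractional abundance: 0.9222 × 27.977 + 0.0469 × 28.976 + 0.0309 × 29.974
= 25.80039 + 1.35897 + 0.92620 = 28.08556 amu

28.0856 amu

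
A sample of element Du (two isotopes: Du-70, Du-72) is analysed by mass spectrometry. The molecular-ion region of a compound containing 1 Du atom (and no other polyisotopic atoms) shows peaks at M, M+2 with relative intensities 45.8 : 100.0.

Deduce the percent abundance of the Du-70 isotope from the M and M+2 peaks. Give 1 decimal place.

31.4%

Let p = fractional abundance of Du-70. I(M+2)/I(M) = [C(1,1)·p^0·(1−p)] / p^1 = 1·(1−p)/p = 100.0/45.8 = 2.1834
(1−p)/p = 2.1834/1 = 2.1834  ⇒  p = 1/(1 + 2.1834) = 0.3141
Du-70: 31.4%, Du-72: 68.6%.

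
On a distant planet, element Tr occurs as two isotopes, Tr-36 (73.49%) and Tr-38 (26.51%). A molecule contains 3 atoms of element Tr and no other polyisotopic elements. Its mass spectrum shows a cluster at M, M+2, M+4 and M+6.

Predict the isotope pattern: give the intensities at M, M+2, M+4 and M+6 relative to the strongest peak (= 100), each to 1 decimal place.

92.4 : 100.0 : 36.1 : 4.3

Each Tr atom is independently Tr-36 (p = 0.7349) or Tr-38 (q = 0.2651); the cluster is the binomial expansion (p + q)^3.
P(M) = 0.7349^3 = 0.396903
P(M+2) = 3 × 0.7349^2 × 0.2651^1 = 0.429524
P(M+4) = 3 × 0.7349^1 × 0.2651^2 = 0.154942
P(M+6) = 0.2651^3 = 0.018631
The M+2 peak is largest (0.429524); scaling to 100 gives 92.4 : 100.0 : 36.1 : 4.3.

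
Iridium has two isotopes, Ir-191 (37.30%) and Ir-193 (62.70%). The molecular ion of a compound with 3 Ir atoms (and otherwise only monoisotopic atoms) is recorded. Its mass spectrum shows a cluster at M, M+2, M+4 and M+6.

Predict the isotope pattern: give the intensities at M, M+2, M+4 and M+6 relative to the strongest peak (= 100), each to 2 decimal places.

Expanding (0.3730 + 0.6270)^3:
P(M) = 0.3730^3 = 0.051895
P(M+2) = 3 × 0.3730^2 × 0.6270^1 = 0.261702
P(M+4) = 3 × 0.3730^1 × 0.6270^2 = 0.439911
P(M+6) = 0.6270^3 = 0.246492
The M+4 peak is largest (0.439911); scaling to 100 gives 11.80 : 59.49 : 100.00 : 56.03.

11.80 : 59.49 : 100.00 : 56.03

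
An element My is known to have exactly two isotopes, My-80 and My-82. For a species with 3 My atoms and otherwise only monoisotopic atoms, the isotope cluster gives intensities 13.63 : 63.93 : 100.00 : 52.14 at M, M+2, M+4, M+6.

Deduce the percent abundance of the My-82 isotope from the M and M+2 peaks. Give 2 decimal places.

Let p = fractional abundance of My-80. I(M+2)/I(M) = [C(3,1)·p^2·(1−p)] / p^3 = 3·(1−p)/p = 63.93/13.63 = 4.6904
(1−p)/p = 4.6904/3 = 1.5635  ⇒  p = 1/(1 + 1.5635) = 0.3901
My-80: 39.01%, My-82: 60.99%.

60.99%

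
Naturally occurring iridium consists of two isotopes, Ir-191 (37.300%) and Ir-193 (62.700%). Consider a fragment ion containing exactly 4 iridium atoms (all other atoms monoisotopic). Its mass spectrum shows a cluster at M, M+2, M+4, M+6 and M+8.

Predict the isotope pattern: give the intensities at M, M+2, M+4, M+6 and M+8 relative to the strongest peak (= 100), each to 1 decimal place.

5.3 : 35.4 : 89.2 : 100.0 : 42.0

Expanding (0.37300 + 0.62700)^4:
P(M) = 0.37300^4 = 0.019357
P(M+2) = 4 × 0.37300^3 × 0.62700^1 = 0.130153
P(M+4) = 6 × 0.37300^2 × 0.62700^2 = 0.328174
P(M+6) = 4 × 0.37300^1 × 0.62700^3 = 0.367766
P(M+8) = 0.62700^4 = 0.154550
The M+6 peak is largest (0.367766); scaling to 100 gives 5.3 : 35.4 : 89.2 : 100.0 : 42.0.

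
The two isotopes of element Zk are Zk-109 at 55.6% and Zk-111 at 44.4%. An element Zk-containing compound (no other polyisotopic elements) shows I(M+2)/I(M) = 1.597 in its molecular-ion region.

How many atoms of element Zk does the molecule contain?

2

The M+2/M ratio from n Zk atoms is n · q/p = n · 0.444/0.556.
n = 1.597 × 0.556/0.444 = 2.00 ≈ 2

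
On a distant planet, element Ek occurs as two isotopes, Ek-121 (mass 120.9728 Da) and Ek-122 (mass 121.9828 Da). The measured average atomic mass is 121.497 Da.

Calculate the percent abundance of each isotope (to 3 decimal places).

Ek-121: 48.099%, Ek-122: 51.901%

Writing the weighted mean with unknown fraction x of Ek-121:
120.9728·x + 121.9828·(1 − x) = 121.497
(120.9728 − 121.9828)·x = 121.497 − 121.9828
x = -0.4858 / -1.0100 = 0.48099 → 48.099% Ek-121, 51.901% Ek-122.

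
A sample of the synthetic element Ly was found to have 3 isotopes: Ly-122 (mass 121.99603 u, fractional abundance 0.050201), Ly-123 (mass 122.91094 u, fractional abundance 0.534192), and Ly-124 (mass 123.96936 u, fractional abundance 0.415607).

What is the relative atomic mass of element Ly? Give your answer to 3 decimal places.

123.305 u

Average mass = Σ (abundance × isotope mass) = 0.050201 × 121.99603 + 0.534192 × 122.91094 + 0.415607 × 123.96936
= 6.124323 + 65.658041 + 51.522534 = 123.304898 u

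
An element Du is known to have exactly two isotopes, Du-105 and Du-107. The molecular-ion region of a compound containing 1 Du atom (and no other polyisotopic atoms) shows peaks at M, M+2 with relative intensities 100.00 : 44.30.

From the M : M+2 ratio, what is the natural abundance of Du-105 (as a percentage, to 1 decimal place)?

69.3%

Write p for the Du-105 fraction. I(M+2)/I(M) = [C(1,1)·p^0·(1−p)] / p^1 = 1·(1−p)/p = 44.30/100.00 = 0.4430
(1−p)/p = 0.4430/1 = 0.4430  ⇒  p = 1/(1 + 0.4430) = 0.6930
Du-105: 69.3%, Du-107: 30.7%.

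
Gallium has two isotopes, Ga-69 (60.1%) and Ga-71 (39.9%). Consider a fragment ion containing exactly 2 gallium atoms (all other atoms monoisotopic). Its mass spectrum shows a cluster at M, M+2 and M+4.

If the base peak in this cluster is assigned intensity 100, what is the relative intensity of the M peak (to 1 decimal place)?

Term probabilities: M 0.3612, M+2 0.4796, M+4 0.1592. Base peak = M+2.
P(M+2) = C(2,1) × 0.601^1 × 0.399^1 = 2 × 0.6010 × 0.3990 = 0.479598 (base)
P(M) = C(2,0) × 0.601^2 × 0.399^0 = 1 × 0.361201 × 1.0000 = 0.361201
Relative intensity = 0.361201 / 0.479598 × 100 = 75.3

75.3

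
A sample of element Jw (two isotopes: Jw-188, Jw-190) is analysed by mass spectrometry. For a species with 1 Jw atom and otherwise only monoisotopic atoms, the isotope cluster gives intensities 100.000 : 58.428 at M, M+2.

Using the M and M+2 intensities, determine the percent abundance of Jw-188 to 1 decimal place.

Let p = fractional abundance of Jw-188. I(M+2)/I(M) = [C(1,1)·p^0·(1−p)] / p^1 = 1·(1−p)/p = 58.428/100.000 = 0.5843
(1−p)/p = 0.5843/1 = 0.5843  ⇒  p = 1/(1 + 0.5843) = 0.6312
Jw-188: 63.1%, Jw-190: 36.9%.

63.1%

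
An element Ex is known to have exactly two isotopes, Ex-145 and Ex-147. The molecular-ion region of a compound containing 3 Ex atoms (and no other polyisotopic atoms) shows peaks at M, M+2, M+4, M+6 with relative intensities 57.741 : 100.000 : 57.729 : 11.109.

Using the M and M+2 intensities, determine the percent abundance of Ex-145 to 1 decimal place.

63.4%

If p is the fraction of Ex that is Ex-145, then I(M+2)/I(M) = [C(3,1)·p^2·(1−p)] / p^3 = 3·(1−p)/p = 100.000/57.741 = 1.7319
(1−p)/p = 1.7319/3 = 0.5773  ⇒  p = 1/(1 + 0.5773) = 0.6340
Ex-145: 63.4%, Ex-147: 36.6%.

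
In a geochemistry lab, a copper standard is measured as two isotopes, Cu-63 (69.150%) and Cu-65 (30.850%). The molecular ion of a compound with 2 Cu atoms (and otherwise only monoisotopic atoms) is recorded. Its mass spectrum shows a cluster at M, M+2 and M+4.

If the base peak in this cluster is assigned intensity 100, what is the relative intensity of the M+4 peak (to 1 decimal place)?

19.9

Term probabilities: M 0.4782, M+2 0.4267, M+4 0.0952. Base peak = M.
P(M) = C(2,0) × 0.69150^2 × 0.30850^0 = 1 × 0.47817225 × 1.0000 = 0.478172 (base)
P(M+4) = C(2,2) × 0.69150^0 × 0.30850^2 = 1 × 1.0000 × 0.09517225 = 0.095172
Relative intensity = 0.095172 / 0.478172 × 100 = 19.9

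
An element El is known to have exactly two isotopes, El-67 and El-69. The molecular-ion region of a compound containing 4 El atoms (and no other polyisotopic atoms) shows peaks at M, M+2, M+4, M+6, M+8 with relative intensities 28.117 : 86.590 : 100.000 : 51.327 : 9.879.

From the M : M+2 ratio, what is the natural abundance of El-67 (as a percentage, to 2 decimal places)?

56.50%

Write p for the El-67 fraction. I(M+2)/I(M) = [C(4,1)·p^3·(1−p)] / p^4 = 4·(1−p)/p = 86.590/28.117 = 3.0796
(1−p)/p = 3.0796/4 = 0.7699  ⇒  p = 1/(1 + 0.7699) = 0.5650
El-67: 56.50%, El-69: 43.50%.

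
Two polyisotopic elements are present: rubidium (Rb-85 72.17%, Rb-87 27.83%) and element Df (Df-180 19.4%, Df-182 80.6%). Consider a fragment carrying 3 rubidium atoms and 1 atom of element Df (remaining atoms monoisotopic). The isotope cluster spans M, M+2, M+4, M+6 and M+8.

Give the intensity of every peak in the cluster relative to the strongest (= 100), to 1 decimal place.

Rubidium pattern (n=3): 0.37589809 : 0.43485841 : 0.16768892 : 0.02155458
Element Df pattern (n=1): 0.1940 : 0.8060
Convolve the two distributions (both contribute in 2-u steps):
  M: 0.37589809×0.1940 = 0.072924
  M+2: 0.37589809×0.8060 + 0.43485841×0.1940 = 0.387336
  M+4: 0.43485841×0.8060 + 0.16768892×0.1940 = 0.383028
  M+6: 0.16768892×0.8060 + 0.02155458×0.1940 = 0.139339
  M+8: 0.02155458×0.8060 = 0.017373
Scale to base peak (0.387336) = 100: 18.8 : 100.0 : 98.9 : 36.0 : 4.5

18.8 : 100.0 : 98.9 : 36.0 : 4.5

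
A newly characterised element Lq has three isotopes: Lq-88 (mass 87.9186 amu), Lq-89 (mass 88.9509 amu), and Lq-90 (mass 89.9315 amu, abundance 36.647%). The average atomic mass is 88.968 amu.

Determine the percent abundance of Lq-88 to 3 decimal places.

33.155%

The remaining 63.353% is split between Lq-88 (fraction x) and Lq-89 (fraction 0.63353 − x).
Substituting: 87.9186x + 88.9509(0.63353 − x) = 56.010803195
(87.9186 − 88.9509)x = -0.342260482  ⇒  x = 0.33155, y = 0.30198
Lq-88: 33.155%, Lq-89: 30.198%.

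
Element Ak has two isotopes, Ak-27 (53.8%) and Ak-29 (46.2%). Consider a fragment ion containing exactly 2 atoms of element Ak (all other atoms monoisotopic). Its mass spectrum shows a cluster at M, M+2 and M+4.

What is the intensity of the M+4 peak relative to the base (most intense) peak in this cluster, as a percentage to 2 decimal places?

42.94%

Term probabilities: M 0.2894, M+2 0.4971, M+4 0.2134. Base peak = M+2.
P(M+2) = C(2,1) × 0.538^1 × 0.462^1 = 2 × 0.5380 × 0.4620 = 0.497112 (base)
P(M+4) = C(2,2) × 0.538^0 × 0.462^2 = 1 × 1.0000 × 0.213444 = 0.213444
Relative intensity = 0.213444 / 0.497112 × 100 = 42.94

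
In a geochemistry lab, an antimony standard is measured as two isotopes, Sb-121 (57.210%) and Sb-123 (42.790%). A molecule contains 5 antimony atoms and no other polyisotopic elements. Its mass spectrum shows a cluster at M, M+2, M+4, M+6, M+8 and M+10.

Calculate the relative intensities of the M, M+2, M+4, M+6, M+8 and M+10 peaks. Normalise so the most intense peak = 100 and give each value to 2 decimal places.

17.88 : 66.85 : 100.00 : 74.79 : 27.97 : 4.18

Each Sb atom is independently Sb-121 (p = 0.57210) or Sb-123 (q = 0.42790); the cluster is the binomial expansion (p + q)^5.
P(M) = 0.57210^5 = 0.061286
P(M+2) = 5 × 0.57210^4 × 0.42790^1 = 0.229192
P(M+4) = 10 × 0.57210^3 × 0.42790^2 = 0.342847
P(M+6) = 10 × 0.57210^2 × 0.42790^3 = 0.256431
P(M+8) = 5 × 0.57210^1 × 0.42790^4 = 0.095898
P(M+10) = 0.42790^5 = 0.014345
The M+4 peak is largest (0.342847); scaling to 100 gives 17.88 : 66.85 : 100.00 : 74.79 : 27.97 : 4.18.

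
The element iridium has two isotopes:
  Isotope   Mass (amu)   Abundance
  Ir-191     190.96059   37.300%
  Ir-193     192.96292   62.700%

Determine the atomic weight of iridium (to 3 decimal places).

The abundance-weighted mean is 0.37300 × 190.96059 + 0.62700 × 192.96292
= 71.228300 + 120.987751 = 192.216051 amu

192.216 amu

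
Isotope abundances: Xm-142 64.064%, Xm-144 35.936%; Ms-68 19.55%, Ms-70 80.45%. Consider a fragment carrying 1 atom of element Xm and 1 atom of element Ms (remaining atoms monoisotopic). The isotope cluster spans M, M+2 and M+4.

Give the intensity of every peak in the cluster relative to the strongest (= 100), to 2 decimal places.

Element Xm pattern (n=1): 0.64064 : 0.35936
Element Ms pattern (n=1): 0.1955 : 0.8045
Convolve the two distributions (both contribute in 2-u steps):
  M: 0.64064×0.1955 = 0.125245
  M+2: 0.64064×0.8045 + 0.35936×0.1955 = 0.585650
  M+4: 0.35936×0.8045 = 0.289105
Scale to base peak (0.585650) = 100: 21.39 : 100.00 : 49.36

21.39 : 100.00 : 49.36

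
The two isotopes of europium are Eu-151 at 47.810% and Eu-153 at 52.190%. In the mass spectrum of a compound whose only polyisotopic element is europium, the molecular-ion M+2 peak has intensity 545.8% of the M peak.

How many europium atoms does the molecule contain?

With n Eu atoms, P(M+2)/P(M) = C(n,1)·p^(n−1)q / p^n = n·q/p = n · 0.52190/0.47810.
n = 5.458 × 0.47810/0.52190 = 5.00 ≈ 5

5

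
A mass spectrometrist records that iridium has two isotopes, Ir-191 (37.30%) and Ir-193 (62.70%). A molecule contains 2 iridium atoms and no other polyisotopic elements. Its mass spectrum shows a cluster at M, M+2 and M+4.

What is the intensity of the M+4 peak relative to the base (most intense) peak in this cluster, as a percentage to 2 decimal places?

84.05%

(0.3730 + 0.6270)^2 gives M 0.1391, M+2 0.4677, M+4 0.3931; the largest is M+2.
P(M+2) = C(2,1) × 0.3730^1 × 0.6270^1 = 2 × 0.3730 × 0.6270 = 0.467742 (base)
P(M+4) = C(2,2) × 0.3730^0 × 0.6270^2 = 1 × 1.0000 × 0.393129 = 0.393129
Relative intensity = 0.393129 / 0.467742 × 100 = 84.05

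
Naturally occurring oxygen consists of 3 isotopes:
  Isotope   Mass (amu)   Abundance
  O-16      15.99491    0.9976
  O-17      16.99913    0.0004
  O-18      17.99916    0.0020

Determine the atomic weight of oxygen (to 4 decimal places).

The abundance-weighted mean is 0.9976 × 15.99491 + 0.0004 × 16.99913 + 0.0020 × 17.99916
= 15.956522 + 0.006800 + 0.035998 = 15.999320 amu

15.9993 amu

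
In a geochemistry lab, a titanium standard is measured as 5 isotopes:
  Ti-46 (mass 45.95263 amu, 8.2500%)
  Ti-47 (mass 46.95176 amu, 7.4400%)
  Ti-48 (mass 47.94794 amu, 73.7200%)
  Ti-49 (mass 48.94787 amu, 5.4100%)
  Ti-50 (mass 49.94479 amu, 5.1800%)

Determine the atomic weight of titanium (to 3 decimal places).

47.867 amu

Weight each isotope mass by its fractional abundance: 0.082500 × 45.95263 + 0.074400 × 46.95176 + 0.737200 × 47.94794 + 0.054100 × 48.94787 + 0.051800 × 49.94479
= 3.791092 + 3.493211 + 35.347221 + 2.648080 + 2.587140 = 47.866744 amu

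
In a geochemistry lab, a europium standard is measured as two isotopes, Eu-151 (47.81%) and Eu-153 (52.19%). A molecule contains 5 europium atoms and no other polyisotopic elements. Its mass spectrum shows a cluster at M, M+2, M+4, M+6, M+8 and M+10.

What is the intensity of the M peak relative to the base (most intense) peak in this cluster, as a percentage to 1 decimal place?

Binomial terms of (0.4781 + 0.5219)^5: M 0.0250, M+2 0.1363, M+4 0.2977, M+6 0.3249, M+8 0.1774, M+10 0.0387 → M+6 is the base peak.
P(M+6) = C(5,3) × 0.4781^2 × 0.5219^3 = 10 × 0.22857961 × 0.14215492 = 0.324937 (base)
P(M) = C(5,0) × 0.4781^5 × 0.5219^0 = 1 × 0.02498007 × 1.0000 = 0.024980
Relative intensity = 0.024980 / 0.324937 × 100 = 7.7

7.7%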